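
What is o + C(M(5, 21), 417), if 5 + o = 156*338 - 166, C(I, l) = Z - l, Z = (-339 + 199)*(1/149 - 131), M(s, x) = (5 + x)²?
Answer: 10501380/149 ≈ 70479.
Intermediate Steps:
Z = 2732520/149 (Z = -140*(1/149 - 131) = -140*(-19518/149) = 2732520/149 ≈ 18339.)
C(I, l) = 2732520/149 - l
o = 52557 (o = -5 + (156*338 - 166) = -5 + (52728 - 166) = -5 + 52562 = 52557)
o + C(M(5, 21), 417) = 52557 + (2732520/149 - 1*417) = 52557 + (2732520/149 - 417) = 52557 + 2670387/149 = 10501380/149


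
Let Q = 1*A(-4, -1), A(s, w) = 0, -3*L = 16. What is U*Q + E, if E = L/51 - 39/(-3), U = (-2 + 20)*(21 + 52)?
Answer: 1973/153 ≈ 12.895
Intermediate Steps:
L = -16/3 (L = -⅓*16 = -16/3 ≈ -5.3333)
U = 1314 (U = 18*73 = 1314)
E = 1973/153 (E = -16/3/51 - 39/(-3) = -16/3*1/51 - 39*(-⅓) = -16/153 + 13 = 1973/153 ≈ 12.895)
Q = 0 (Q = 1*0 = 0)
U*Q + E = 1314*0 + 1973/153 = 0 + 1973/153 = 1973/153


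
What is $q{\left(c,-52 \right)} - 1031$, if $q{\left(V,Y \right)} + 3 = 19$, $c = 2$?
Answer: $-1015$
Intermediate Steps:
$q{\left(V,Y \right)} = 16$ ($q{\left(V,Y \right)} = -3 + 19 = 16$)
$q{\left(c,-52 \right)} - 1031 = 16 - 1031 = -1015$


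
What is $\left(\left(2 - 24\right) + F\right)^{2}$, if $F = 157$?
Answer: $18225$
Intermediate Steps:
$\left(\left(2 - 24\right) + F\right)^{2} = \left(\left(2 - 24\right) + 157\right)^{2} = \left(-22 + 157\right)^{2} = 135^{2} = 18225$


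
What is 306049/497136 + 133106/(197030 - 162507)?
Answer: 76737514043/17162626128 ≈ 4.4712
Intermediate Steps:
306049/497136 + 133106/(197030 - 162507) = 306049*(1/497136) + 133106/34523 = 306049/497136 + 133106*(1/34523) = 306049/497136 + 133106/34523 = 76737514043/17162626128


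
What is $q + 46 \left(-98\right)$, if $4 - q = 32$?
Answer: $-4536$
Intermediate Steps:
$q = -28$ ($q = 4 - 32 = -28$)
$q + 46 \left(-98\right) = -28 + 46 \left(-98\right) = -28 - 4508 = -4536$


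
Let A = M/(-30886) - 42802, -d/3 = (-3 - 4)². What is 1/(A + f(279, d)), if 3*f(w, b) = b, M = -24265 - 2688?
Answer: -30886/1323469033 ≈ -2.3337e-5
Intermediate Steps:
d = -147 (d = -3*(-3 - 4)² = -3*(-7)² = -3*49 = -147)
M = -26953
f(w, b) = b/3
A = -1321955619/30886 (A = -26953/(-30886) - 42802 = -26953*(-1/30886) - 42802 = 26953/30886 - 42802 = -1321955619/30886 ≈ -42801.)
1/(A + f(279, d)) = 1/(-1321955619/30886 + (⅓)*(-147)) = 1/(-1321955619/30886 - 49) = 1/(-1323469033/30886) = -30886/1323469033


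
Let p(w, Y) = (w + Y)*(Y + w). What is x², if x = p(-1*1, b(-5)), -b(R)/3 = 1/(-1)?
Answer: 16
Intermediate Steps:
b(R) = 3 (b(R) = -3/(-1) = -3*(-1) = 3)
p(w, Y) = (Y + w)² (p(w, Y) = (Y + w)*(Y + w) = (Y + w)²)
x = 4 (x = (3 - 1*1)² = (3 - 1)² = 2² = 4)
x² = 4² = 16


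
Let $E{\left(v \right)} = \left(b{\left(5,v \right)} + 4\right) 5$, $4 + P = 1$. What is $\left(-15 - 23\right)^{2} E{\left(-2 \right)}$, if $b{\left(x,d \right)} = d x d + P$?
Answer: $151620$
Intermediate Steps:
$P = -3$ ($P = -4 + 1 = -3$)
$b{\left(x,d \right)} = -3 + x d^{2}$ ($b{\left(x,d \right)} = d x d - 3 = x d^{2} - 3 = -3 + x d^{2}$)
$E{\left(v \right)} = 5 + 25 v^{2}$ ($E{\left(v \right)} = \left(\left(-3 + 5 v^{2}\right) + 4\right) 5 = \left(1 + 5 v^{2}\right) 5 = 5 + 25 v^{2}$)
$\left(-15 - 23\right)^{2} E{\left(-2 \right)} = \left(-15 - 23\right)^{2} \left(5 + 25 \left(-2\right)^{2}\right) = \left(-38\right)^{2} \left(5 + 25 \cdot 4\right) = 1444 \left(5 + 100\right) = 1444 \cdot 105 = 151620$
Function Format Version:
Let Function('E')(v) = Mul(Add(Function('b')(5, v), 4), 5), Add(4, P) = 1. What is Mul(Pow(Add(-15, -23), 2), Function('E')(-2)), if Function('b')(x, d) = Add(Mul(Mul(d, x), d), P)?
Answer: 151620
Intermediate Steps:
P = -3 (P = Add(-4, 1) = -3)
Function('b')(x, d) = Add(-3, Mul(x, Pow(d, 2))) (Function('b')(x, d) = Add(Mul(Mul(d, x), d), -3) = Add(Mul(x, Pow(d, 2)), -3) = Add(-3, Mul(x, Pow(d, 2))))
Function('E')(v) = Add(5, Mul(25, Pow(v, 2))) (Function('E')(v) = Mul(Add(Add(-3, Mul(5, Pow(v, 2))), 4), 5) = Mul(Add(1, Mul(5, Pow(v, 2))), 5) = Add(5, Mul(25, Pow(v, 2))))
Mul(Pow(Add(-15, -23), 2), Function('E')(-2)) = Mul(Pow(Add(-15, -23), 2), Add(5, Mul(25, Pow(-2, 2)))) = Mul(Pow(-38, 2), Add(5, Mul(25, 4))) = Mul(1444, Add(5, 100)) = Mul(1444, 105) = 151620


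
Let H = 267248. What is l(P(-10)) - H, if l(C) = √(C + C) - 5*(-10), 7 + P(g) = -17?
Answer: -267198 + 4*I*√3 ≈ -2.672e+5 + 6.9282*I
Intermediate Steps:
P(g) = -24 (P(g) = -7 - 17 = -24)
l(C) = 50 + √2*√C (l(C) = √(2*C) + 50 = √2*√C + 50 = 50 + √2*√C)
l(P(-10)) - H = (50 + √2*√(-24)) - 1*267248 = (50 + √2*(2*I*√6)) - 267248 = (50 + 4*I*√3) - 267248 = -267198 + 4*I*√3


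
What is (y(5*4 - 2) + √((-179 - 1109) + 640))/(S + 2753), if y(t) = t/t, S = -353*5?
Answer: 1/988 + 9*I*√2/494 ≈ 0.0010121 + 0.025765*I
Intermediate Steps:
S = -1765
y(t) = 1
(y(5*4 - 2) + √((-179 - 1109) + 640))/(S + 2753) = (1 + √((-179 - 1109) + 640))/(-1765 + 2753) = (1 + √(-1288 + 640))/988 = (1 + √(-648))*(1/988) = (1 + 18*I*√2)*(1/988) = 1/988 + 9*I*√2/494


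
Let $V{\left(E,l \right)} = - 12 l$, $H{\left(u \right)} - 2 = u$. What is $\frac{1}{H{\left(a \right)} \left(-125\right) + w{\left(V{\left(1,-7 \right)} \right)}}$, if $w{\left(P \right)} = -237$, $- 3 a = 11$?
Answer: $- \frac{3}{86} \approx -0.034884$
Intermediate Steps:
$a = - \frac{11}{3}$ ($a = \left(- \frac{1}{3}\right) 11 = - \frac{11}{3} \approx -3.6667$)
$H{\left(u \right)} = 2 + u$
$\frac{1}{H{\left(a \right)} \left(-125\right) + w{\left(V{\left(1,-7 \right)} \right)}} = \frac{1}{\left(2 - \frac{11}{3}\right) \left(-125\right) - 237} = \frac{1}{\left(- \frac{5}{3}\right) \left(-125\right) - 237} = \frac{1}{\frac{625}{3} - 237} = \frac{1}{- \frac{86}{3}} = - \frac{3}{86}$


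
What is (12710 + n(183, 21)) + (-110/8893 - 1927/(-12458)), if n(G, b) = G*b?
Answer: 1833905984113/110788994 ≈ 16553.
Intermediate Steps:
(12710 + n(183, 21)) + (-110/8893 - 1927/(-12458)) = (12710 + 183*21) + (-110/8893 - 1927/(-12458)) = (12710 + 3843) + (-110*1/8893 - 1927*(-1/12458)) = 16553 + (-110/8893 + 1927/12458) = 16553 + 15766431/110788994 = 1833905984113/110788994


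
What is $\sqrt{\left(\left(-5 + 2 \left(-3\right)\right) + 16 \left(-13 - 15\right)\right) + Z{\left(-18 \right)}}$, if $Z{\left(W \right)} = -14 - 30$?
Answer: $i \sqrt{503} \approx 22.428 i$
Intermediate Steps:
$Z{\left(W \right)} = -44$ ($Z{\left(W \right)} = -14 - 30 = -44$)
$\sqrt{\left(\left(-5 + 2 \left(-3\right)\right) + 16 \left(-13 - 15\right)\right) + Z{\left(-18 \right)}} = \sqrt{\left(\left(-5 + 2 \left(-3\right)\right) + 16 \left(-13 - 15\right)\right) - 44} = \sqrt{\left(\left(-5 - 6\right) + 16 \left(-28\right)\right) - 44} = \sqrt{\left(-11 - 448\right) - 44} = \sqrt{-459 - 44} = \sqrt{-503} = i \sqrt{503}$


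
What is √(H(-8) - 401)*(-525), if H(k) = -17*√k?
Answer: -525*√(-401 - 34*I*√2) ≈ -629.18 + 10532.0*I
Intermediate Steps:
√(H(-8) - 401)*(-525) = √(-34*I*√2 - 401)*(-525) = √(-401 - 34*I*√2)*(-525) = -525*√(-401 - 34*I*√2)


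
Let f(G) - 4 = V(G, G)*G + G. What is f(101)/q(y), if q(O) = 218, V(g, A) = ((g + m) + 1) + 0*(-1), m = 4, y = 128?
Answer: 10811/218 ≈ 49.592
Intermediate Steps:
V(g, A) = 5 + g (V(g, A) = ((g + 4) + 1) + 0*(-1) = ((4 + g) + 1) + 0 = (5 + g) + 0 = 5 + g)
f(G) = 4 + G + G*(5 + G) (f(G) = 4 + ((5 + G)*G + G) = 4 + (G*(5 + G) + G) = 4 + (G + G*(5 + G)) = 4 + G + G*(5 + G))
f(101)/q(y) = (4 + 101 + 101*(5 + 101))/218 = (4 + 101 + 101*106)*(1/218) = (4 + 101 + 10706)*(1/218) = 10811*(1/218) = 10811/218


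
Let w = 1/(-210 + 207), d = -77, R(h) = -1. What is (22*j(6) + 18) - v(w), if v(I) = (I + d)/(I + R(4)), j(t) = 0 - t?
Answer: -172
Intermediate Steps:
j(t) = -t
w = -⅓ (w = 1/(-3) = -⅓ ≈ -0.33333)
v(I) = (-77 + I)/(-1 + I) (v(I) = (I - 77)/(I - 1) = (-77 + I)/(-1 + I))
(22*j(6) + 18) - v(w) = (22*(-1*6) + 18) - (-77 - ⅓)/(-1 - ⅓) = (22*(-6) + 18) - (-232)/((-4/3)*3) = (-132 + 18) - (-3)*(-232)/(4*3) = -114 - 1*58 = -114 - 58 = -172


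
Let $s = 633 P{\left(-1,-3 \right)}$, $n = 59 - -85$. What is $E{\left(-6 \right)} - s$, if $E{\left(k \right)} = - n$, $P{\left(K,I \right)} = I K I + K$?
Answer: $6186$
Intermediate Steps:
$P{\left(K,I \right)} = K + K I^{2}$ ($P{\left(K,I \right)} = K I^{2} + K = K + K I^{2}$)
$n = 144$ ($n = 59 + 85 = 144$)
$E{\left(k \right)} = -144$ ($E{\left(k \right)} = \left(-1\right) 144 = -144$)
$s = -6330$ ($s = 633 \left(- (1 + \left(-3\right)^{2})\right) = 633 \left(- (1 + 9)\right) = 633 \left(\left(-1\right) 10\right) = 633 \left(-10\right) = -6330$)
$E{\left(-6 \right)} - s = -144 - -6330 = -144 + 6330 = 6186$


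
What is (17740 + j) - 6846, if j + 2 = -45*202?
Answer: 1802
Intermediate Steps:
j = -9092 (j = -2 - 45*202 = -2 - 9090 = -9092)
(17740 + j) - 6846 = (17740 - 9092) - 6846 = 8648 - 6846 = 1802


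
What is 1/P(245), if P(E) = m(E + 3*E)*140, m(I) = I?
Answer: 1/137200 ≈ 7.2886e-6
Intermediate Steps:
P(E) = 560*E (P(E) = (E + 3*E)*140 = (4*E)*140 = 560*E)
1/P(245) = 1/(560*245) = 1/137200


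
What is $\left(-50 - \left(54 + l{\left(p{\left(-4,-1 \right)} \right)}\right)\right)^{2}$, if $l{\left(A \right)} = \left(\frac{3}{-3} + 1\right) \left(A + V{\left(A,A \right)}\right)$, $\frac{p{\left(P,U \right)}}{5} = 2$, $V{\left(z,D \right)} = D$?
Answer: $10816$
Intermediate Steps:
$p{\left(P,U \right)} = 10$ ($p{\left(P,U \right)} = 5 \cdot 2 = 10$)
$l{\left(A \right)} = 0$ ($l{\left(A \right)} = \left(\frac{3}{-3} + 1\right) \left(A + A\right) = \left(3 \left(- \frac{1}{3}\right) + 1\right) 2 A = \left(-1 + 1\right) 2 A = 0 \cdot 2 A = 0$)
$\left(-50 - \left(54 + l{\left(p{\left(-4,-1 \right)} \right)}\right)\right)^{2} = \left(-50 - 54\right)^{2} = \left(-104\right)^{2} = 10816$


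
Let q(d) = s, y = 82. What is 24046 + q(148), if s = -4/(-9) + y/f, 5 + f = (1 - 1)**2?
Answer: 1081352/45 ≈ 24030.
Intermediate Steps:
f = -5 (f = -5 + (1 - 1)**2 = -5 + 0**2 = -5 + 0 = -5)
s = -718/45 (s = -4/(-9) + 82/(-5) = -4*(-1/9) + 82*(-1/5) = 4/9 - 82/5 = -718/45 ≈ -15.956)
q(d) = -718/45
24046 + q(148) = 24046 - 718/45 = 1081352/45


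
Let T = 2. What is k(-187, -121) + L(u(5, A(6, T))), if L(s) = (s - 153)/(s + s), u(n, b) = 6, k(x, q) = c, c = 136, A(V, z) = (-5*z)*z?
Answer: 495/4 ≈ 123.75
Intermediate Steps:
A(V, z) = -5*z**2
k(x, q) = 136
L(s) = (-153 + s)/(2*s) (L(s) = (-153 + s)/((2*s)) = (-153 + s)*(1/(2*s)) = (-153 + s)/(2*s))
k(-187, -121) + L(u(5, A(6, T))) = 136 + (1/2)*(-153 + 6)/6 = 136 + (1/2)*(1/6)*(-147) = 136 - 49/4 = 495/4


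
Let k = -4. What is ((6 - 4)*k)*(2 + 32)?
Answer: -272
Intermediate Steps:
((6 - 4)*k)*(2 + 32) = ((6 - 4)*(-4))*(2 + 32) = (2*(-4))*34 = -8*34 = -272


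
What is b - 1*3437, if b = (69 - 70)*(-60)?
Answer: -3377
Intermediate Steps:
b = 60 (b = -1*(-60) = 60)
b - 1*3437 = 60 - 1*3437 = 60 - 3437 = -3377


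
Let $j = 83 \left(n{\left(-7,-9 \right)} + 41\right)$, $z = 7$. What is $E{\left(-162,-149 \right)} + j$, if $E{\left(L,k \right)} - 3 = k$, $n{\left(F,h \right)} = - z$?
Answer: $2676$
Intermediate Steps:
$n{\left(F,h \right)} = -7$ ($n{\left(F,h \right)} = \left(-1\right) 7 = -7$)
$E{\left(L,k \right)} = 3 + k$
$j = 2822$ ($j = 83 \left(-7 + 41\right) = 83 \cdot 34 = 2822$)
$E{\left(-162,-149 \right)} + j = \left(3 - 149\right) + 2822 = -146 + 2822 = 2676$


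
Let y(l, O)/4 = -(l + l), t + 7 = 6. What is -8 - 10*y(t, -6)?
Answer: -88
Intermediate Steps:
t = -1 (t = -7 + 6 = -1)
y(l, O) = -8*l (y(l, O) = 4*(-(l + l)) = 4*(-2*l) = -8*l)
-8 - 10*y(t, -6) = -8 - (-80)*(-1) = -8 - 10*8 = -8 - 80 = -88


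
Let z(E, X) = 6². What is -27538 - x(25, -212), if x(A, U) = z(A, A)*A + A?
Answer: -28463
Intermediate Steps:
z(E, X) = 36
x(A, U) = 37*A (x(A, U) = 36*A + A = 37*A)
-27538 - x(25, -212) = -27538 - 37*25 = -27538 - 1*925 = -27538 - 925 = -28463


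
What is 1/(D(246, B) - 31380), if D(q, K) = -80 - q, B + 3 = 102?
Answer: -1/31706 ≈ -3.1540e-5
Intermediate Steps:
B = 99 (B = -3 + 102 = 99)
1/(D(246, B) - 31380) = 1/((-80 - 1*246) - 31380) = 1/((-80 - 246) - 31380) = 1/(-326 - 31380) = 1/(-31706) = -1/31706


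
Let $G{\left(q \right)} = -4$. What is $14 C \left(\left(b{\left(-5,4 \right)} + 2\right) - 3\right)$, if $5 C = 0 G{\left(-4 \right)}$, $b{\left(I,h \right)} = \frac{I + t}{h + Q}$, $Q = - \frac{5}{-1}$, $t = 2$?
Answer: $0$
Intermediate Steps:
$Q = 5$ ($Q = \left(-5\right) \left(-1\right) = 5$)
$b{\left(I,h \right)} = \frac{2 + I}{5 + h}$ ($b{\left(I,h \right)} = \frac{I + 2}{h + 5} = \frac{2 + I}{5 + h}$)
$C = 0$ ($C = \frac{0 \left(-4\right)}{5} = \frac{1}{5} \cdot 0 = 0$)
$14 C \left(\left(b{\left(-5,4 \right)} + 2\right) - 3\right) = 14 \cdot 0 \left(\left(\frac{2 - 5}{5 + 4} + 2\right) - 3\right) = 0 \left(\left(\frac{1}{9} \left(-3\right) + 2\right) - 3\right) = 0 \left(\left(- \frac{1}{3} + 2\right) - 3\right) = 0 \left(\frac{5}{3} - 3\right) = 0 \left(- \frac{4}{3}\right) = 0$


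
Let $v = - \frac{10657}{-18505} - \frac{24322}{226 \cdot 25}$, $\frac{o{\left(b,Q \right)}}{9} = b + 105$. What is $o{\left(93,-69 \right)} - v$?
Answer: $\frac{18670375806}{10455325} \approx 1785.7$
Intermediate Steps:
$o{\left(b,Q \right)} = 945 + 9 b$ ($o{\left(b,Q \right)} = 9 \left(b + 105\right) = 9 \left(105 + b\right) = 945 + 9 b$)
$v = - \frac{38986656}{10455325}$ ($v = \left(-10657\right) \left(- \frac{1}{18505}\right) - \frac{24322}{5650} = \frac{10657}{18505} - \frac{12161}{2825} = - \frac{38986656}{10455325} \approx -3.7289$)
$o{\left(93,-69 \right)} - v = \left(945 + 9 \cdot 93\right) - - \frac{38986656}{10455325} = \left(945 + 837\right) + \frac{38986656}{10455325} = 1782 + \frac{38986656}{10455325} = \frac{18670375806}{10455325}$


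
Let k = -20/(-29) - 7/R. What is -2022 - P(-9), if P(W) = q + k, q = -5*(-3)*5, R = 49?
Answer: -425802/203 ≈ -2097.5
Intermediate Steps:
k = 111/203 (k = -20/(-29) - 7/49 = -20*(-1/29) - 7*1/49 = 20/29 - ⅐ = 111/203 ≈ 0.54680)
q = 75 (q = 15*5 = 75)
P(W) = 15336/203 (P(W) = 75 + 111/203 = 15336/203)
-2022 - P(-9) = -2022 - 1*15336/203 = -2022 - 15336/203 = -425802/203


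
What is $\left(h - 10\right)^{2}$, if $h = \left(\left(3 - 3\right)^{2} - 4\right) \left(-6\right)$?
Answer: $196$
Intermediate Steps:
$h = 24$ ($h = \left(0^{2} - 4\right) \left(-6\right) = \left(0 - 4\right) \left(-6\right) = \left(-4\right) \left(-6\right) = 24$)
$\left(h - 10\right)^{2} = \left(24 - 10\right)^{2} = 14^{2} = 196$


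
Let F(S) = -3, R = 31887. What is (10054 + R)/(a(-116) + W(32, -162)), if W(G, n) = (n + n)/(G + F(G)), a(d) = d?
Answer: -1216289/3688 ≈ -329.80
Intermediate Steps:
W(G, n) = 2*n/(-3 + G) (W(G, n) = (n + n)/(G - 3) = (2*n)/(-3 + G) = 2*n/(-3 + G))
(10054 + R)/(a(-116) + W(32, -162)) = (10054 + 31887)/(-116 + 2*(-162)/(-3 + 32)) = 41941/(-116 + 2*(-162)/29) = 41941/(-116 + 2*(-162)*(1/29)) = 41941/(-116 - 324/29) = 41941/(-3688/29) = 41941*(-29/3688) = -1216289/3688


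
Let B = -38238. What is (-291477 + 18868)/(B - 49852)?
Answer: 272609/88090 ≈ 3.0947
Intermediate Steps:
(-291477 + 18868)/(B - 49852) = (-291477 + 18868)/(-38238 - 49852) = -272609/(-88090) = -272609*(-1/88090) = 272609/88090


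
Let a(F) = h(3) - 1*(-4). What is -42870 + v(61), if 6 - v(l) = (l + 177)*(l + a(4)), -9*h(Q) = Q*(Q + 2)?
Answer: -173812/3 ≈ -57937.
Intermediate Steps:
h(Q) = -Q*(2 + Q)/9 (h(Q) = -Q*(Q + 2)/9 = -Q*(2 + Q)/9)
a(F) = 7/3 (a(F) = -⅑*3*(2 + 3) - 1*(-4) = -⅑*3*5 + 4 = -5/3 + 4 = 7/3)
v(l) = 6 - (177 + l)*(7/3 + l) (v(l) = 6 - (l + 177)*(l + 7/3) = 6 - (177 + l)*(7/3 + l))
-42870 + v(61) = -42870 + (-407 - 1*61² - 538/3*61) = -42870 + (-407 - 1*3721 - 32818/3) = -42870 + (-407 - 3721 - 32818/3) = -42870 - 45202/3 = -173812/3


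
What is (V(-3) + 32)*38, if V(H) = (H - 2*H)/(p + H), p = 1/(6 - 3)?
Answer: 4693/4 ≈ 1173.3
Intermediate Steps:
p = ⅓ (p = 1/3 = ⅓ ≈ 0.33333)
V(H) = -H/(⅓ + H) (V(H) = (H - 2*H)/(⅓ + H) = (-H)/(⅓ + H) = -H/(⅓ + H))
(V(-3) + 32)*38 = (-3*(-3)/(1 + 3*(-3)) + 32)*38 = (-3*(-3)/(1 - 9) + 32)*38 = (-3*(-3)/(-8) + 32)*38 = (-3*(-3)*(-⅛) + 32)*38 = (-9/8 + 32)*38 = (247/8)*38 = 4693/4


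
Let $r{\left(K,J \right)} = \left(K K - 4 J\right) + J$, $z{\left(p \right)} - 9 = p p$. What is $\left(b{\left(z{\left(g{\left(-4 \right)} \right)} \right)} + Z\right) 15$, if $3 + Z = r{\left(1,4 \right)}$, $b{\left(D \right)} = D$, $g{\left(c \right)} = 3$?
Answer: $60$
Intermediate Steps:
$z{\left(p \right)} = 9 + p^{2}$ ($z{\left(p \right)} = 9 + p p = 9 + p^{2}$)
$r{\left(K,J \right)} = K^{2} - 3 J$ ($r{\left(K,J \right)} = \left(K^{2} - 4 J\right) + J = K^{2} - 3 J$)
$Z = -14$ ($Z = -3 + \left(1^{2} - 12\right) = -3 + \left(1 - 12\right) = -3 - 11 = -14$)
$\left(b{\left(z{\left(g{\left(-4 \right)} \right)} \right)} + Z\right) 15 = \left(\left(9 + 3^{2}\right) - 14\right) 15 = \left(\left(9 + 9\right) - 14\right) 15 = \left(18 - 14\right) 15 = 4 \cdot 15 = 60$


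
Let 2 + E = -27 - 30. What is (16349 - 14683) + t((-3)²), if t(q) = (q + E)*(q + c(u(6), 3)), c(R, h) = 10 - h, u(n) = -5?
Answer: 866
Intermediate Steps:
E = -59 (E = -2 + (-27 - 30) = -2 - 57 = -59)
t(q) = (-59 + q)*(7 + q) (t(q) = (q - 59)*(q + (10 - 1*3)) = (-59 + q)*(q + (10 - 3)) = (-59 + q)*(q + 7) = (-59 + q)*(7 + q))
(16349 - 14683) + t((-3)²) = (16349 - 14683) + (-413 + ((-3)²)² - 52*(-3)²) = 1666 + (-413 + 9² - 52*9) = 1666 + (-413 + 81 - 468) = 1666 - 800 = 866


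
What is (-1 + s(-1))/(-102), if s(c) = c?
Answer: 1/51 ≈ 0.019608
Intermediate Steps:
(-1 + s(-1))/(-102) = (-1 - 1)/(-102) = -2*(-1/102) = 1/51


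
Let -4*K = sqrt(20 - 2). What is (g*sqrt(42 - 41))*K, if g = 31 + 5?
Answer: -27*sqrt(2) ≈ -38.184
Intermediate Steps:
g = 36
K = -3*sqrt(2)/4 (K = -sqrt(20 - 2)/4 = -3*sqrt(2)/4 ≈ -1.0607)
(g*sqrt(42 - 41))*K = (36*sqrt(42 - 41))*(-3*sqrt(2)/4) = (36*sqrt(1))*(-3*sqrt(2)/4) = (36*1)*(-3*sqrt(2)/4) = 36*(-3*sqrt(2)/4) = -27*sqrt(2)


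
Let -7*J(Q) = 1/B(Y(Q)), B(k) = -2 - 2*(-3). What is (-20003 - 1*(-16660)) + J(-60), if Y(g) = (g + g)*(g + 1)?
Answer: -93605/28 ≈ -3343.0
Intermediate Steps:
Y(g) = 2*g*(1 + g) (Y(g) = (2*g)*(1 + g) = 2*g*(1 + g))
B(k) = 4 (B(k) = -2 + 6 = 4)
J(Q) = -1/28 (J(Q) = -⅐/4 = -⅐*¼ = -1/28)
(-20003 - 1*(-16660)) + J(-60) = (-20003 - 1*(-16660)) - 1/28 = (-20003 + 16660) - 1/28 = -3343 - 1/28 = -93605/28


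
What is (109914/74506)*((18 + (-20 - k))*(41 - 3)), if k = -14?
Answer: 25060392/37253 ≈ 672.71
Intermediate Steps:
(109914/74506)*((18 + (-20 - k))*(41 - 3)) = (109914/74506)*((18 + (-20 - 1*(-14)))*(41 - 3)) = (109914*(1/74506))*((18 + (-20 + 14))*38) = 54957*((18 - 6)*38)/37253 = 54957*(12*38)/37253 = (54957/37253)*456 = 25060392/37253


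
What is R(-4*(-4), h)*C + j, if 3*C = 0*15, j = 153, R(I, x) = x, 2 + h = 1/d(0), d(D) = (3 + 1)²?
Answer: 153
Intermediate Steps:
d(D) = 16 (d(D) = 4² = 16)
h = -31/16 (h = -2 + 1/16 = -31/16 ≈ -1.9375)
C = 0 (C = (0*15)/3 = (⅓)*0 = 0)
R(-4*(-4), h)*C + j = -31/16*0 + 153 = 0 + 153 = 153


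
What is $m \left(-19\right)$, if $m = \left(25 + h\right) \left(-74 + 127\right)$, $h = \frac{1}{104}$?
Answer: $- \frac{2619207}{104} \approx -25185.0$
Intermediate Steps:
$h = \frac{1}{104} \approx 0.0096154$
$m = \frac{137853}{104}$ ($m = \left(25 + \frac{1}{104}\right) \left(-74 + 127\right) = \frac{2601}{104} \cdot 53 = \frac{137853}{104} \approx 1325.5$)
$m \left(-19\right) = \frac{137853}{104} \left(-19\right) = - \frac{2619207}{104}$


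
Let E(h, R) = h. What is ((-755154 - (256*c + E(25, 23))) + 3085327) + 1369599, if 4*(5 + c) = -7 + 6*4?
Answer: 3699939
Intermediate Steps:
c = -¾ (c = -5 + (-7 + 6*4)/4 = -5 + (-7 + 24)/4 = -5 + (¼)*17 = -5 + 17/4 = -¾ ≈ -0.75000)
((-755154 - (256*c + E(25, 23))) + 3085327) + 1369599 = ((-755154 - (256*(-¾) + 25)) + 3085327) + 1369599 = ((-755154 - (-192 + 25)) + 3085327) + 1369599 = ((-755154 - 1*(-167)) + 3085327) + 1369599 = ((-755154 + 167) + 3085327) + 1369599 = (-754987 + 3085327) + 1369599 = 2330340 + 1369599 = 3699939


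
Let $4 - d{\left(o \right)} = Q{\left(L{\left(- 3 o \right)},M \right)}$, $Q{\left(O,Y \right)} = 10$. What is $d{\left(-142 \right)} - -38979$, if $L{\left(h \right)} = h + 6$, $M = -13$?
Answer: $38973$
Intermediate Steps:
$L{\left(h \right)} = 6 + h$
$d{\left(o \right)} = -6$ ($d{\left(o \right)} = 4 - 10 = -6$)
$d{\left(-142 \right)} - -38979 = -6 - -38979 = -6 + 38979 = 38973$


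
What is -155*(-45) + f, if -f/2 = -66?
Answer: 7107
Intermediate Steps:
f = 132 (f = -2*(-66) = 132)
-155*(-45) + f = -155*(-45) + 132 = 6975 + 132 = 7107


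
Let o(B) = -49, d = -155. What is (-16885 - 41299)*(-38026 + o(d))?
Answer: 2215355800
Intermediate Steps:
(-16885 - 41299)*(-38026 + o(d)) = (-16885 - 41299)*(-38026 - 49) = -58184*(-38075) = 2215355800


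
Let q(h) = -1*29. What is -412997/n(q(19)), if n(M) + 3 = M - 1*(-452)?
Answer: -412997/420 ≈ -983.33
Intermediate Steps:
q(h) = -29
n(M) = 449 + M (n(M) = -3 + (M - 1*(-452)) = -3 + (M + 452) = -3 + (452 + M) = 449 + M)
-412997/n(q(19)) = -412997/(449 - 29) = -412997/420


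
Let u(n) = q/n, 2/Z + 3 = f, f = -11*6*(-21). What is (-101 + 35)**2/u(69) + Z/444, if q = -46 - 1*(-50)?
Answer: 23070240667/307026 ≈ 75141.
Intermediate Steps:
q = 4 (q = -46 + 50 = 4)
f = 1386 (f = -66*(-21) = 1386)
Z = 2/1383 (Z = 2/(-3 + 1386) = 2/1383 ≈ 0.0014461)
u(n) = 4/n
(-101 + 35)**2/u(69) + Z/444 = (-101 + 35)**2/((4/69)) + (2/1383)/444 = (-66)**2/((4*(1/69))) + (2/1383)*(1/444) = 4356/(4/69) + 1/307026 = 4356*(69/4) + 1/307026 = 75141 + 1/307026 = 23070240667/307026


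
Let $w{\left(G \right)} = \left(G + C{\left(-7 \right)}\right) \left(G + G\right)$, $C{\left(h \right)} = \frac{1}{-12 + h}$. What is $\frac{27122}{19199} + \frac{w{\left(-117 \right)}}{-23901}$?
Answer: $\frac{775049578}{2906210227} \approx 0.26669$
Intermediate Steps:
$w{\left(G \right)} = 2 G \left(- \frac{1}{19} + G\right)$ ($w{\left(G \right)} = \left(G + \frac{1}{-12 - 7}\right) \left(G + G\right) = \left(G + \frac{1}{-19}\right) 2 G = \left(G - \frac{1}{19}\right) 2 G = \left(- \frac{1}{19} + G\right) 2 G = 2 G \left(- \frac{1}{19} + G\right)$)
$\frac{27122}{19199} + \frac{w{\left(-117 \right)}}{-23901} = \frac{27122}{19199} + \frac{\frac{2}{19} \left(-117\right) \left(-1 + 19 \left(-117\right)\right)}{-23901} = 27122 \cdot \frac{1}{19199} + \frac{2}{19} \left(-117\right) \left(-1 - 2223\right) \left(- \frac{1}{23901}\right) = \frac{27122}{19199} + \frac{2}{19} \left(-117\right) \left(-2224\right) \left(- \frac{1}{23901}\right) = \frac{27122}{19199} + \frac{520416}{19} \left(- \frac{1}{23901}\right) = \frac{27122}{19199} - \frac{173472}{151373} = \frac{775049578}{2906210227}$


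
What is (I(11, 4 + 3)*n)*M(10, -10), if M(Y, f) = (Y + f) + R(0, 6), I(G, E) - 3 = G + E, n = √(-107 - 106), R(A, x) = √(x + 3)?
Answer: 63*I*√213 ≈ 919.46*I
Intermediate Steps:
R(A, x) = √(3 + x)
n = I*√213 (n = √(-213) = I*√213 ≈ 14.595*I)
I(G, E) = 3 + E + G (I(G, E) = 3 + (G + E) = 3 + (E + G) = 3 + E + G)
M(Y, f) = 3 + Y + f (M(Y, f) = (Y + f) + √(3 + 6) = (Y + f) + √9 = (Y + f) + 3 = 3 + Y + f)
(I(11, 4 + 3)*n)*M(10, -10) = ((3 + (4 + 3) + 11)*(I*√213))*(3 + 10 - 10) = ((3 + 7 + 11)*(I*√213))*3 = (21*(I*√213))*3 = (21*I*√213)*3 = 63*I*√213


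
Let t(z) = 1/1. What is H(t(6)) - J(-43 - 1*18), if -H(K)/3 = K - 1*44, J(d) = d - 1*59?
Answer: 249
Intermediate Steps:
t(z) = 1
J(d) = -59 + d (J(d) = d - 59 = -59 + d)
H(K) = 132 - 3*K (H(K) = -3*(K - 1*44) = -3*(K - 44) = -3*(-44 + K) = 132 - 3*K)
H(t(6)) - J(-43 - 1*18) = (132 - 3*1) - (-59 + (-43 - 1*18)) = (132 - 3) - (-59 + (-43 - 18)) = 129 - (-59 - 61) = 129 - 1*(-120) = 129 + 120 = 249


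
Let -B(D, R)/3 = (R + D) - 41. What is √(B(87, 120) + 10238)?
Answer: 2*√2435 ≈ 98.691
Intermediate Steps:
B(D, R) = 123 - 3*D - 3*R (B(D, R) = -3*((R + D) - 41) = -3*((D + R) - 41) = -3*(-41 + D + R) = 123 - 3*D - 3*R)
√(B(87, 120) + 10238) = √((123 - 3*87 - 3*120) + 10238) = √((123 - 261 - 360) + 10238) = √(-498 + 10238) = √9740 = 2*√2435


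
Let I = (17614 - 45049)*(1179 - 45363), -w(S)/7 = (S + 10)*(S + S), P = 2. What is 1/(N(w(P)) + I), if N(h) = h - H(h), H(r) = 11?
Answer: 1/1212187693 ≈ 8.2495e-10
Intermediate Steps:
w(S) = -14*S*(10 + S) (w(S) = -7*(S + 10)*(S + S) = -7*(10 + S)*2*S = -14*S*(10 + S))
N(h) = -11 + h (N(h) = h - 1*11 = h - 11 = -11 + h)
I = 1212188040 (I = -27435*(-44184) = 1212188040)
1/(N(w(P)) + I) = 1/((-11 - 14*2*(10 + 2)) + 1212188040) = 1/((-11 - 14*2*12) + 1212188040) = 1/((-11 - 336) + 1212188040) = 1/(-347 + 1212188040) = 1/1212187693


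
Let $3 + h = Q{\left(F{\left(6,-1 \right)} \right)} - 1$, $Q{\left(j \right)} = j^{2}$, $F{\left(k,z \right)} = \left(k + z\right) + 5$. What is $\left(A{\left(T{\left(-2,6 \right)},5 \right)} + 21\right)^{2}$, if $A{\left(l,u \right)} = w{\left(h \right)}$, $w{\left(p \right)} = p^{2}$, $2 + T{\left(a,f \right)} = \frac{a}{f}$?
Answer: $85322169$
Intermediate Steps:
$F{\left(k,z \right)} = 5 + k + z$
$T{\left(a,f \right)} = -2 + \frac{a}{f}$
$h = 96$ ($h = -3 - \left(1 - \left(5 + 6 - 1\right)^{2}\right) = -3 - \left(1 - 10^{2}\right) = -3 + \left(100 - 1\right) = -3 + 99 = 96$)
$A{\left(l,u \right)} = 9216$ ($A{\left(l,u \right)} = 96^{2} = 9216$)
$\left(A{\left(T{\left(-2,6 \right)},5 \right)} + 21\right)^{2} = \left(9216 + 21\right)^{2} = 9237^{2} = 85322169$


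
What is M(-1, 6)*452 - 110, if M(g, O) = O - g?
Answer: 3054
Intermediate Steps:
M(-1, 6)*452 - 110 = (6 - 1*(-1))*452 - 110 = (6 + 1)*452 - 110 = 7*452 - 110 = 3164 - 110 = 3054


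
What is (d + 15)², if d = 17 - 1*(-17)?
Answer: 2401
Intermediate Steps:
d = 34 (d = 17 + 17 = 34)
(d + 15)² = (34 + 15)² = 49² = 2401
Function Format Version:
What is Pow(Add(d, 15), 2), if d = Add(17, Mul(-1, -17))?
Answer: 2401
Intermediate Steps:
d = 34 (d = Add(17, 17) = 34)
Pow(Add(d, 15), 2) = Pow(Add(34, 15), 2) = Pow(49, 2) = 2401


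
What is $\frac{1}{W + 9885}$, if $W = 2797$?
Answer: $\frac{1}{12682} \approx 7.8852 \cdot 10^{-5}$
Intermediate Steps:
$\frac{1}{W + 9885} = \frac{1}{2797 + 9885} = \frac{1}{12682}$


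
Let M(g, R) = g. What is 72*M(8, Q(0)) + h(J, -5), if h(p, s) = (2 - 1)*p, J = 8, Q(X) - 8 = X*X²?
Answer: 584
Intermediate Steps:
Q(X) = 8 + X³ (Q(X) = 8 + X*X² = 8 + X³)
h(p, s) = p (h(p, s) = 1*p = p)
72*M(8, Q(0)) + h(J, -5) = 72*8 + 8 = 576 + 8 = 584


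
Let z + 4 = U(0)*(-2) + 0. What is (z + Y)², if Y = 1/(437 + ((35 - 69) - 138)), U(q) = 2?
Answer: 4490161/70225 ≈ 63.940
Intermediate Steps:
z = -8 (z = -4 + (2*(-2) + 0) = -4 + (-4 + 0) = -4 - 4 = -8)
Y = 1/265 (Y = 1/(437 + (-34 - 138)) = 1/(437 - 172) = 1/265 ≈ 0.0037736)
(z + Y)² = (-8 + 1/265)² = (-2119/265)² = 4490161/70225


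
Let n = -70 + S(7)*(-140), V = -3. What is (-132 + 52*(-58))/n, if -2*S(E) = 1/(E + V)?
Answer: 6296/105 ≈ 59.962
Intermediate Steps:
S(E) = -1/(2*(-3 + E)) (S(E) = -1/(2*(E - 3)) = -1/(2*(-3 + E)))
n = -105/2 (n = -70 - 1/(-6 + 2*7)*(-140) = -70 - 1/(-6 + 14)*(-140) = -70 - 1/8*(-140) = -70 + 35/2 = -105/2 ≈ -52.500)
(-132 + 52*(-58))/n = (-132 + 52*(-58))/(-105/2) = (-132 - 3016)*(-2/105) = -3148*(-2/105) = 6296/105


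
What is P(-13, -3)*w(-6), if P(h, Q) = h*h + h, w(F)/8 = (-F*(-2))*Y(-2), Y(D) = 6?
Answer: -89856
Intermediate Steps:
w(F) = 96*F (w(F) = 8*((-F*(-2))*6) = 8*((2*F)*6) = 8*(12*F) = 96*F)
P(h, Q) = h + h² (P(h, Q) = h² + h = h + h²)
P(-13, -3)*w(-6) = (-13*(1 - 13))*(96*(-6)) = -13*(-12)*(-576) = 156*(-576) = -89856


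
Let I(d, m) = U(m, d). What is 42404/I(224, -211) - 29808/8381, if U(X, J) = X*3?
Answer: -374256388/5305173 ≈ -70.546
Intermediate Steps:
U(X, J) = 3*X
I(d, m) = 3*m
42404/I(224, -211) - 29808/8381 = 42404/((3*(-211))) - 29808/8381 = 42404/(-633) - 29808*1/8381 = 42404*(-1/633) - 29808/8381 = -42404/633 - 29808/8381 = -374256388/5305173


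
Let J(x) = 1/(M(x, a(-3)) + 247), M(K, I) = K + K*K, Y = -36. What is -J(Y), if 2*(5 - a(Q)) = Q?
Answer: -1/1507 ≈ -0.00066357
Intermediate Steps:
a(Q) = 5 - Q/2
M(K, I) = K + K**2
J(x) = 1/(247 + x*(1 + x)) (J(x) = 1/(x*(1 + x) + 247) = 1/(247 + x*(1 + x)))
-J(Y) = -1/(247 - 36*(1 - 36)) = -1/(247 - 36*(-35)) = -1/(247 + 1260) = -1/1507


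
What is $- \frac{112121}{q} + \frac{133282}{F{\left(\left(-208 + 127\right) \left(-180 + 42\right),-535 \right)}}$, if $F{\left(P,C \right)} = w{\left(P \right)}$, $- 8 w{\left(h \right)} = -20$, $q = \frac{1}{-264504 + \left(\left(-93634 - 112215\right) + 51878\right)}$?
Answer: $\frac{234599443939}{5} \approx 4.692 \cdot 10^{10}$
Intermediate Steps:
$q = - \frac{1}{418475}$ ($q = \frac{1}{-264504 + \left(-205849 + 51878\right)} = \frac{1}{-264504 - 153971} = \frac{1}{-418475} = - \frac{1}{418475} \approx -2.3896 \cdot 10^{-6}$)
$w{\left(h \right)} = \frac{5}{2}$ ($w{\left(h \right)} = \left(- \frac{1}{8}\right) \left(-20\right) = \frac{5}{2}$)
$F{\left(P,C \right)} = \frac{5}{2}$
$- \frac{112121}{q} + \frac{133282}{F{\left(\left(-208 + 127\right) \left(-180 + 42\right),-535 \right)}} = - \frac{112121}{- \frac{1}{418475}} + \frac{133282}{\frac{5}{2}} = \left(-112121\right) \left(-418475\right) + 133282 \cdot \frac{2}{5} = 46919835475 + \frac{266564}{5} = \frac{234599443939}{5}$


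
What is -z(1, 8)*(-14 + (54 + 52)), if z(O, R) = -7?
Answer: 644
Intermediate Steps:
-z(1, 8)*(-14 + (54 + 52)) = -(-7)*(-14 + (54 + 52)) = -(-7)*(-14 + 106) = -(-7)*92 = -1*(-644) = 644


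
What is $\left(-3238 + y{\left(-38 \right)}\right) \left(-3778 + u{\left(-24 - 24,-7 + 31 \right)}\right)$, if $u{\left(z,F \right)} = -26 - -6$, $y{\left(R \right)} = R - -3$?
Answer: $12430854$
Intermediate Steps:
$y{\left(R \right)} = 3 + R$ ($y{\left(R \right)} = R + 3 = 3 + R$)
$u{\left(z,F \right)} = -20$ ($u{\left(z,F \right)} = -26 + 6 = -20$)
$\left(-3238 + y{\left(-38 \right)}\right) \left(-3778 + u{\left(-24 - 24,-7 + 31 \right)}\right) = \left(-3238 + \left(3 - 38\right)\right) \left(-3778 - 20\right) = \left(-3238 - 35\right) \left(-3798\right) = \left(-3273\right) \left(-3798\right) = 12430854$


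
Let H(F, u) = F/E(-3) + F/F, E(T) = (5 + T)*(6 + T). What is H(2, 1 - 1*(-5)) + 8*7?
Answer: 172/3 ≈ 57.333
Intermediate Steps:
H(F, u) = 1 + F/6 (H(F, u) = F/(30 + (-3)**2 + 11*(-3)) + F/F = F/(30 + 9 - 33) + 1 = F/6 + 1 = 1 + F/6)
H(2, 1 - 1*(-5)) + 8*7 = (1 + (1/6)*2) + 8*7 = (1 + 1/3) + 56 = 4/3 + 56 = 172/3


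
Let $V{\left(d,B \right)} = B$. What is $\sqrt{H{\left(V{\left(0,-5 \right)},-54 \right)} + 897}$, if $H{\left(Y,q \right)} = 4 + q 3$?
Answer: $\sqrt{739} \approx 27.185$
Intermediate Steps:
$H{\left(Y,q \right)} = 4 + 3 q$
$\sqrt{H{\left(V{\left(0,-5 \right)},-54 \right)} + 897} = \sqrt{\left(4 + 3 \left(-54\right)\right) + 897} = \sqrt{\left(4 - 162\right) + 897} = \sqrt{-158 + 897} = \sqrt{739}$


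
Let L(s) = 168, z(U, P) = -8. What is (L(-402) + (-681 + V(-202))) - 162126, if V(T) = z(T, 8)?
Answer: -162647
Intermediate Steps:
V(T) = -8
(L(-402) + (-681 + V(-202))) - 162126 = (168 + (-681 - 8)) - 162126 = (168 - 689) - 162126 = -521 - 162126 = -162647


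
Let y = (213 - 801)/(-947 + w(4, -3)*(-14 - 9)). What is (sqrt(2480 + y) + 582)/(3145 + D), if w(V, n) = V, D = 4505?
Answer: 97/1275 + sqrt(669455753)/3974175 ≈ 0.082589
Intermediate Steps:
y = 588/1039 (y = (213 - 801)/(-947 + 4*(-14 - 9)) = -588/(-947 + 4*(-23)) = -588/(-947 - 92) = -588/(-1039) = -588*(-1/1039) = 588/1039 ≈ 0.56593)
(sqrt(2480 + y) + 582)/(3145 + D) = (sqrt(2480 + 588/1039) + 582)/(3145 + 4505) = (sqrt(2577308/1039) + 582)/7650 = (2*sqrt(669455753)/1039 + 582)*(1/7650) = (582 + 2*sqrt(669455753)/1039)*(1/7650) = 97/1275 + sqrt(669455753)/3974175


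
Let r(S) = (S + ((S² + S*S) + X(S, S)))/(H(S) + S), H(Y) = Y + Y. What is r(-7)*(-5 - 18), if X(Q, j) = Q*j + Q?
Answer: 437/3 ≈ 145.67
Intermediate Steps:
H(Y) = 2*Y
X(Q, j) = Q + Q*j
r(S) = (S + 2*S² + S*(1 + S))/(3*S) (r(S) = (S + ((S² + S*S) + S*(1 + S)))/(2*S + S) = (S + ((S² + S²) + S*(1 + S)))/((3*S)) = (S + (2*S² + S*(1 + S)))*(1/(3*S)) = (S + 2*S² + S*(1 + S))*(1/(3*S)) = (S + 2*S² + S*(1 + S))/(3*S))
r(-7)*(-5 - 18) = (⅔ - 7)*(-5 - 18) = -19/3*(-23) = 437/3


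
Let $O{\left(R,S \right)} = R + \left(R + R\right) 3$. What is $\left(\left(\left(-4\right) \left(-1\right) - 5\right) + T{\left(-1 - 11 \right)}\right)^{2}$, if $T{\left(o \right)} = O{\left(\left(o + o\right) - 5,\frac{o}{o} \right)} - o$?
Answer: $36864$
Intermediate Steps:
$O{\left(R,S \right)} = 7 R$ ($O{\left(R,S \right)} = R + 2 R 3 = R + 6 R = 7 R$)
$T{\left(o \right)} = -35 + 13 o$ ($T{\left(o \right)} = 7 \left(\left(o + o\right) - 5\right) - o = 7 \left(2 o - 5\right) - o = 7 \left(-5 + 2 o\right) - o = \left(-35 + 14 o\right) - o = -35 + 13 o$)
$\left(\left(\left(-4\right) \left(-1\right) - 5\right) + T{\left(-1 - 11 \right)}\right)^{2} = \left(\left(\left(-4\right) \left(-1\right) - 5\right) + \left(-35 + 13 \left(-1 - 11\right)\right)\right)^{2} = \left(\left(4 - 5\right) + \left(-35 + 13 \left(-1 - 11\right)\right)\right)^{2} = \left(-1 + \left(-35 + 13 \left(-12\right)\right)\right)^{2} = \left(-1 - 191\right)^{2} = \left(-192\right)^{2} = 36864$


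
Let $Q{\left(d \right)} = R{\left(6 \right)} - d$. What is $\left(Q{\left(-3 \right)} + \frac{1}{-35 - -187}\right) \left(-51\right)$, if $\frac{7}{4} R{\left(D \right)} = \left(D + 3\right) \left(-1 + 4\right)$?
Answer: $- \frac{1000365}{1064} \approx -940.19$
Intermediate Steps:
$R{\left(D \right)} = \frac{36}{7} + \frac{12 D}{7}$ ($R{\left(D \right)} = \frac{4 \left(D + 3\right) \left(-1 + 4\right)}{7} = \frac{4 \left(3 + D\right) 3}{7} = \frac{4 \left(9 + 3 D\right)}{7} = \frac{36}{7} + \frac{12 D}{7}$)
$Q{\left(d \right)} = \frac{108}{7} - d$ ($Q{\left(d \right)} = \left(\frac{36}{7} + \frac{12}{7} \cdot 6\right) - d = \left(\frac{36}{7} + \frac{72}{7}\right) - d = \frac{108}{7} - d$)
$\left(Q{\left(-3 \right)} + \frac{1}{-35 - -187}\right) \left(-51\right) = \left(\left(\frac{108}{7} - -3\right) + \frac{1}{-35 - -187}\right) \left(-51\right) = \left(\left(\frac{108}{7} + 3\right) + \frac{1}{-35 + 187}\right) \left(-51\right) = \left(\frac{129}{7} + \frac{1}{152}\right) \left(-51\right) = \frac{19615}{1064} \left(-51\right) = - \frac{1000365}{1064}$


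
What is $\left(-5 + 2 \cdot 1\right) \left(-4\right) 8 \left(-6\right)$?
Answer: $-576$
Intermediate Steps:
$\left(-5 + 2 \cdot 1\right) \left(-4\right) 8 \left(-6\right) = \left(-5 + 2\right) \left(-4\right) 8 \left(-6\right) = \left(-3\right) \left(-4\right) 8 \left(-6\right) = 12 \cdot 8 \left(-6\right) = 96 \left(-6\right) = -576$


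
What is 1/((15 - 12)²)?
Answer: ⅑ ≈ 0.11111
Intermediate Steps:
1/((15 - 12)²) = 1/(3²) = 1/9 = ⅑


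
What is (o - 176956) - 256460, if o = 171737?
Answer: -261679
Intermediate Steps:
(o - 176956) - 256460 = (171737 - 176956) - 256460 = -5219 - 256460 = -261679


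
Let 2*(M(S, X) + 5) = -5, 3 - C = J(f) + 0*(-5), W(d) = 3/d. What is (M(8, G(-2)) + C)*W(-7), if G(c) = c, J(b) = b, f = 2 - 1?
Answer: 33/14 ≈ 2.3571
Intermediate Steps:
f = 1
C = 2 (C = 3 - (1 + 0*(-5)) = 3 - (1 + 0) = 3 - 1*1 = 3 - 1 = 2)
M(S, X) = -15/2 (M(S, X) = -5 + (½)*(-5) = -5 - 5/2 = -15/2)
(M(8, G(-2)) + C)*W(-7) = (-15/2 + 2)*(3/(-7)) = -33*(-1)/(2*7) = -11/2*(-3/7) = 33/14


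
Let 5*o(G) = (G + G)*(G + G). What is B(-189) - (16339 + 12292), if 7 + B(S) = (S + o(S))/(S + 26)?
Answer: -23481909/815 ≈ -28812.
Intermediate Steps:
o(G) = 4*G**2/5 (o(G) = ((G + G)*(G + G))/5 = ((2*G)*(2*G))/5 = (4*G**2)/5 = 4*G**2/5)
B(S) = -7 + (S + 4*S**2/5)/(26 + S) (B(S) = -7 + (S + 4*S**2/5)/(S + 26) = -7 + (S + 4*S**2/5)/(26 + S))
B(-189) - (16339 + 12292) = 2*(-455 - 15*(-189) + 2*(-189)**2)/(5*(26 - 189)) - (16339 + 12292) = (2/5)*(-455 + 2835 + 2*35721)/(-163) - 1*28631 = (2/5)*(-1/163)*(-455 + 2835 + 71442) - 28631 = (2/5)*(-1/163)*73822 - 28631 = -147644/815 - 28631 = -23481909/815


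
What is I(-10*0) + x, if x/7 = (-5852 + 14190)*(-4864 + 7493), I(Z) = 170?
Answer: 153444384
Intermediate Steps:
x = 153444214 (x = 7*((-5852 + 14190)*(-4864 + 7493)) = 7*(8338*2629) = 7*21920602 = 153444214)
I(-10*0) + x = 170 + 153444214 = 153444384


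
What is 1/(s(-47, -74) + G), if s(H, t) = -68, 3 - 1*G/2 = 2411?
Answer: -1/4884 ≈ -0.00020475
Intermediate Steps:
G = -4816 (G = 6 - 2*2411 = 6 - 4822 = -4816)
1/(s(-47, -74) + G) = 1/(-68 - 4816) = 1/(-4884) = -1/4884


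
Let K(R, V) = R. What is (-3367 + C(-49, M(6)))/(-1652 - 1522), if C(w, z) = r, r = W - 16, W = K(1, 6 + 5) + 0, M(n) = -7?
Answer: 1691/1587 ≈ 1.0655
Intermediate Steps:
W = 1 (W = 1 + 0 = 1)
r = -15 (r = 1 - 16 = -15)
C(w, z) = -15
(-3367 + C(-49, M(6)))/(-1652 - 1522) = (-3367 - 15)/(-1652 - 1522) = -3382/(-3174) = -3382*(-1/3174) = 1691/1587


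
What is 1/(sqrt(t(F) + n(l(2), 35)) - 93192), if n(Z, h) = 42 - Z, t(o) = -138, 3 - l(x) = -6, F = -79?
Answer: -31064/2894916323 - I*sqrt(105)/8684748969 ≈ -1.0731e-5 - 1.1799e-9*I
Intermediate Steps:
l(x) = 9 (l(x) = 3 - 1*(-6) = 3 + 6 = 9)
1/(sqrt(t(F) + n(l(2), 35)) - 93192) = 1/(sqrt(-138 + (42 - 1*9)) - 93192) = 1/(sqrt(-138 + (42 - 9)) - 93192) = 1/(sqrt(-138 + 33) - 93192) = 1/(sqrt(-105) - 93192) = 1/(I*sqrt(105) - 93192) = 1/(-93192 + I*sqrt(105))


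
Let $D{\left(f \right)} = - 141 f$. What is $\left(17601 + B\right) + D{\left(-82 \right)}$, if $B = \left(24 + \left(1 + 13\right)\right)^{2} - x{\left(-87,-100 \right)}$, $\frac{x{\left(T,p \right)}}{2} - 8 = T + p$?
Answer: $30965$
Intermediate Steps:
$x{\left(T,p \right)} = 16 + 2 T + 2 p$ ($x{\left(T,p \right)} = 16 + 2 \left(T + p\right) = 16 + \left(2 T + 2 p\right) = 16 + 2 T + 2 p$)
$B = 1802$ ($B = \left(24 + \left(1 + 13\right)\right)^{2} - \left(16 + 2 \left(-87\right) + 2 \left(-100\right)\right) = \left(24 + 14\right)^{2} - \left(16 - 174 - 200\right) = 38^{2} - -358 = 1444 + 358 = 1802$)
$\left(17601 + B\right) + D{\left(-82 \right)} = \left(17601 + 1802\right) - -11562 = 19403 + 11562 = 30965$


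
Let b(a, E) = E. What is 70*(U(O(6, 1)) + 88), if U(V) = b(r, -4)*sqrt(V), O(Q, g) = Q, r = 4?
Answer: 6160 - 280*sqrt(6) ≈ 5474.1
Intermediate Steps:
U(V) = -4*sqrt(V)
70*(U(O(6, 1)) + 88) = 70*(-4*sqrt(6) + 88) = 70*(88 - 4*sqrt(6)) = 6160 - 280*sqrt(6)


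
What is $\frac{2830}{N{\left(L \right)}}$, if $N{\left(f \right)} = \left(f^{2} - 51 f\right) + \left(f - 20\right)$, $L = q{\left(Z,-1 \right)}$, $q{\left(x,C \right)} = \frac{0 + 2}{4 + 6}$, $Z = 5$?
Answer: $- \frac{70750}{749} \approx -94.459$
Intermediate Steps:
$q{\left(x,C \right)} = \frac{1}{5}$ ($q{\left(x,C \right)} = \frac{2}{10} = 2 \cdot \frac{1}{10} = \frac{1}{5}$)
$L = \frac{1}{5} \approx 0.2$
$N{\left(f \right)} = -20 + f^{2} - 50 f$ ($N{\left(f \right)} = \left(f^{2} - 51 f\right) + \left(f - 20\right) = \left(f^{2} - 51 f\right) + \left(-20 + f\right) = -20 + f^{2} - 50 f$)
$\frac{2830}{N{\left(L \right)}} = \frac{2830}{-20 + \left(\frac{1}{5}\right)^{2} - 10} = \frac{2830}{-20 + \frac{1}{25} - 10} = \frac{2830}{- \frac{749}{25}} = 2830 \left(- \frac{25}{749}\right) = - \frac{70750}{749}$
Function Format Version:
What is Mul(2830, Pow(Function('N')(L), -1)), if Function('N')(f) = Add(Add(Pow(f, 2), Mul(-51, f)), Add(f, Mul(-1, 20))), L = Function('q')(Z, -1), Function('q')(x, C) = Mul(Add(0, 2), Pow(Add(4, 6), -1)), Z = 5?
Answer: Rational(-70750, 749) ≈ -94.459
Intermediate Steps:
Function('q')(x, C) = Rational(1, 5) (Function('q')(x, C) = Mul(2, Pow(10, -1)) = Mul(2, Rational(1, 10)) = Rational(1, 5))
L = Rational(1, 5) ≈ 0.20000
Function('N')(f) = Add(-20, Pow(f, 2), Mul(-50, f)) (Function('N')(f) = Add(Add(Pow(f, 2), Mul(-51, f)), Add(f, -20)) = Add(Add(Pow(f, 2), Mul(-51, f)), Add(-20, f)) = Add(-20, Pow(f, 2), Mul(-50, f)))
Mul(2830, Pow(Function('N')(L), -1)) = Mul(2830, Pow(Add(-20, Pow(Rational(1, 5), 2), Mul(-50, Rational(1, 5))), -1)) = Mul(2830, Pow(Add(-20, Rational(1, 25), -10), -1)) = Mul(2830, Pow(Rational(-749, 25), -1)) = Mul(2830, Rational(-25, 749)) = Rational(-70750, 749)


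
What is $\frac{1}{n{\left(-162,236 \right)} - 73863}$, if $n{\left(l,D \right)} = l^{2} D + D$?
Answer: $\frac{1}{6119957} \approx 1.634 \cdot 10^{-7}$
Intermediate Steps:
$n{\left(l,D \right)} = D + D l^{2}$ ($n{\left(l,D \right)} = D l^{2} + D = D + D l^{2}$)
$\frac{1}{n{\left(-162,236 \right)} - 73863} = \frac{1}{236 \left(1 + \left(-162\right)^{2}\right) - 73863} = \frac{1}{236 \left(1 + 26244\right) - 73863} = \frac{1}{236 \cdot 26245 - 73863} = \frac{1}{6193820 - 73863} = \frac{1}{6119957}$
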